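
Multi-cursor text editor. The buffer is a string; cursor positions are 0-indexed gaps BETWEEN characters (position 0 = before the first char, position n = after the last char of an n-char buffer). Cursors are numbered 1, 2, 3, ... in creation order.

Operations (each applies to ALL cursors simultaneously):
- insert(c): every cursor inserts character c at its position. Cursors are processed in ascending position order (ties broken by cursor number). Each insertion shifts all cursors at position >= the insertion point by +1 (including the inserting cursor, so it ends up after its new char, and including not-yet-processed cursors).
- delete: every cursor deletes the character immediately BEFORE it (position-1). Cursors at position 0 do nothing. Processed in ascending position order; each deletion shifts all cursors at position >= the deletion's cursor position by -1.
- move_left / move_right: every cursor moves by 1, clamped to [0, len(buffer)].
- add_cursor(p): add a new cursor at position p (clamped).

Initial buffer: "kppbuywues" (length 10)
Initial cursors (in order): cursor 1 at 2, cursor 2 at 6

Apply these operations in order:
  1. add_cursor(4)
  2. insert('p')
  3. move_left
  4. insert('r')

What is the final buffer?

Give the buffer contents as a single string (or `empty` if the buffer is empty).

After op 1 (add_cursor(4)): buffer="kppbuywues" (len 10), cursors c1@2 c3@4 c2@6, authorship ..........
After op 2 (insert('p')): buffer="kpppbpuypwues" (len 13), cursors c1@3 c3@6 c2@9, authorship ..1..3..2....
After op 3 (move_left): buffer="kpppbpuypwues" (len 13), cursors c1@2 c3@5 c2@8, authorship ..1..3..2....
After op 4 (insert('r')): buffer="kprppbrpuyrpwues" (len 16), cursors c1@3 c3@7 c2@11, authorship ..11..33..22....

Answer: kprppbrpuyrpwues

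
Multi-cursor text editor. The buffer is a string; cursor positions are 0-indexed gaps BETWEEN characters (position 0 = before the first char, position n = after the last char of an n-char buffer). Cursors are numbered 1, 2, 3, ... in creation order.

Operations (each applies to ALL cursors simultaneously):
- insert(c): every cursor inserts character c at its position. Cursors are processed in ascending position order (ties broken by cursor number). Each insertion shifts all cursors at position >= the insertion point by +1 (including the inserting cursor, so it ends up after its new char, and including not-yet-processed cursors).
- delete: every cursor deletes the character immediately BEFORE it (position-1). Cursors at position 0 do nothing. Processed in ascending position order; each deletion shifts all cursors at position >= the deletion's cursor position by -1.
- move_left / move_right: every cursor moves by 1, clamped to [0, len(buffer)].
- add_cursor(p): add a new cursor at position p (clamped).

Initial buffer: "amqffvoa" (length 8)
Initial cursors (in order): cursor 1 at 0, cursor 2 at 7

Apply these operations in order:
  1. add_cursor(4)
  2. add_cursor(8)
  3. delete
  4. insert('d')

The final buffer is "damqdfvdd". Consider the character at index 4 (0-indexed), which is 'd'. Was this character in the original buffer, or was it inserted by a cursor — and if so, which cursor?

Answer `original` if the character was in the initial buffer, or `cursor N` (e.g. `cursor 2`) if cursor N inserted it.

Answer: cursor 3

Derivation:
After op 1 (add_cursor(4)): buffer="amqffvoa" (len 8), cursors c1@0 c3@4 c2@7, authorship ........
After op 2 (add_cursor(8)): buffer="amqffvoa" (len 8), cursors c1@0 c3@4 c2@7 c4@8, authorship ........
After op 3 (delete): buffer="amqfv" (len 5), cursors c1@0 c3@3 c2@5 c4@5, authorship .....
After op 4 (insert('d')): buffer="damqdfvdd" (len 9), cursors c1@1 c3@5 c2@9 c4@9, authorship 1...3..24
Authorship (.=original, N=cursor N): 1 . . . 3 . . 2 4
Index 4: author = 3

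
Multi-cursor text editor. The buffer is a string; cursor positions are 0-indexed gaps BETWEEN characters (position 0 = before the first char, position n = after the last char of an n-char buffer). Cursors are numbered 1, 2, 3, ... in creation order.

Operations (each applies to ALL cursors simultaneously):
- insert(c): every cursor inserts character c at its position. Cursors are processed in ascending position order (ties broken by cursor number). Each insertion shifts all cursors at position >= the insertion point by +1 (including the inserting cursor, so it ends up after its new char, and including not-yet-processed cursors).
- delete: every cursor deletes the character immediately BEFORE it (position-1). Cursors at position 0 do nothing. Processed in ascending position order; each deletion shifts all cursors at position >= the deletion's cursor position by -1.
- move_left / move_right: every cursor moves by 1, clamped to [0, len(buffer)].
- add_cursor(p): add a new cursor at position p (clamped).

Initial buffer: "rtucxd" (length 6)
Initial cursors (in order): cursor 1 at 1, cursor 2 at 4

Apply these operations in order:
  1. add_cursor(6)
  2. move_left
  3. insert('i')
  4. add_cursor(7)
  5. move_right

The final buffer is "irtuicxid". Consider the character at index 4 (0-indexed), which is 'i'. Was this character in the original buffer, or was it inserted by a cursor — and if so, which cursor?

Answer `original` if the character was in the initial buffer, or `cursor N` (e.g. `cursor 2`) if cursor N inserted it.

After op 1 (add_cursor(6)): buffer="rtucxd" (len 6), cursors c1@1 c2@4 c3@6, authorship ......
After op 2 (move_left): buffer="rtucxd" (len 6), cursors c1@0 c2@3 c3@5, authorship ......
After op 3 (insert('i')): buffer="irtuicxid" (len 9), cursors c1@1 c2@5 c3@8, authorship 1...2..3.
After op 4 (add_cursor(7)): buffer="irtuicxid" (len 9), cursors c1@1 c2@5 c4@7 c3@8, authorship 1...2..3.
After op 5 (move_right): buffer="irtuicxid" (len 9), cursors c1@2 c2@6 c4@8 c3@9, authorship 1...2..3.
Authorship (.=original, N=cursor N): 1 . . . 2 . . 3 .
Index 4: author = 2

Answer: cursor 2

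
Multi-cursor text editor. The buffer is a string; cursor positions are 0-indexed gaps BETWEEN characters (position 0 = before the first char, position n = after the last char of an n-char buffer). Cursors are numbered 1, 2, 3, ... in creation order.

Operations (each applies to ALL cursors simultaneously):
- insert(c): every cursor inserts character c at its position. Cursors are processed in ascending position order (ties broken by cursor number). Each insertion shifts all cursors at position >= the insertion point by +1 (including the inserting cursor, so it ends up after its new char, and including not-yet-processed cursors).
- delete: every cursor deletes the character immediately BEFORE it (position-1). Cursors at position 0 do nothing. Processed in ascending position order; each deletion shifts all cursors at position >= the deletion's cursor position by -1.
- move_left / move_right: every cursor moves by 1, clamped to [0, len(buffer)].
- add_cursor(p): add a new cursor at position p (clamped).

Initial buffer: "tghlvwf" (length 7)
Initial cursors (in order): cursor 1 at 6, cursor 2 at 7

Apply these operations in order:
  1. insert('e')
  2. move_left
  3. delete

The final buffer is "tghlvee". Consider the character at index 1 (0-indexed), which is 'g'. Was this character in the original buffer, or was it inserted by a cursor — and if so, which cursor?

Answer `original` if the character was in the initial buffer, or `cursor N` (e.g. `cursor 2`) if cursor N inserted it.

After op 1 (insert('e')): buffer="tghlvwefe" (len 9), cursors c1@7 c2@9, authorship ......1.2
After op 2 (move_left): buffer="tghlvwefe" (len 9), cursors c1@6 c2@8, authorship ......1.2
After op 3 (delete): buffer="tghlvee" (len 7), cursors c1@5 c2@6, authorship .....12
Authorship (.=original, N=cursor N): . . . . . 1 2
Index 1: author = original

Answer: original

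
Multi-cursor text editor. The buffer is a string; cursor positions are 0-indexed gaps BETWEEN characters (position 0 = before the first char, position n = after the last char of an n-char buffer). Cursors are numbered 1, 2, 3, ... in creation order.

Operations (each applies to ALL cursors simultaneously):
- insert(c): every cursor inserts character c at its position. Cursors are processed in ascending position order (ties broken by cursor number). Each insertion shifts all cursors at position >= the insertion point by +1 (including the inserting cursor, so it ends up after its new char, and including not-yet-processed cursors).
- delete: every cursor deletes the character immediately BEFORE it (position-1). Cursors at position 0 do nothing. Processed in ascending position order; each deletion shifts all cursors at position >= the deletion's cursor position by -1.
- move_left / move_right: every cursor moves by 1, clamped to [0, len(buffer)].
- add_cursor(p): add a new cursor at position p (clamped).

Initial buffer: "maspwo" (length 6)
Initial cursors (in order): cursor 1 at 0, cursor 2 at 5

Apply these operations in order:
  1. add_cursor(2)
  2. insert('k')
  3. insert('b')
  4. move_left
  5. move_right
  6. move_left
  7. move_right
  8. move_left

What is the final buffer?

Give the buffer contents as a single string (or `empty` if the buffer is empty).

Answer: kbmakbspwkbo

Derivation:
After op 1 (add_cursor(2)): buffer="maspwo" (len 6), cursors c1@0 c3@2 c2@5, authorship ......
After op 2 (insert('k')): buffer="kmakspwko" (len 9), cursors c1@1 c3@4 c2@8, authorship 1..3...2.
After op 3 (insert('b')): buffer="kbmakbspwkbo" (len 12), cursors c1@2 c3@6 c2@11, authorship 11..33...22.
After op 4 (move_left): buffer="kbmakbspwkbo" (len 12), cursors c1@1 c3@5 c2@10, authorship 11..33...22.
After op 5 (move_right): buffer="kbmakbspwkbo" (len 12), cursors c1@2 c3@6 c2@11, authorship 11..33...22.
After op 6 (move_left): buffer="kbmakbspwkbo" (len 12), cursors c1@1 c3@5 c2@10, authorship 11..33...22.
After op 7 (move_right): buffer="kbmakbspwkbo" (len 12), cursors c1@2 c3@6 c2@11, authorship 11..33...22.
After op 8 (move_left): buffer="kbmakbspwkbo" (len 12), cursors c1@1 c3@5 c2@10, authorship 11..33...22.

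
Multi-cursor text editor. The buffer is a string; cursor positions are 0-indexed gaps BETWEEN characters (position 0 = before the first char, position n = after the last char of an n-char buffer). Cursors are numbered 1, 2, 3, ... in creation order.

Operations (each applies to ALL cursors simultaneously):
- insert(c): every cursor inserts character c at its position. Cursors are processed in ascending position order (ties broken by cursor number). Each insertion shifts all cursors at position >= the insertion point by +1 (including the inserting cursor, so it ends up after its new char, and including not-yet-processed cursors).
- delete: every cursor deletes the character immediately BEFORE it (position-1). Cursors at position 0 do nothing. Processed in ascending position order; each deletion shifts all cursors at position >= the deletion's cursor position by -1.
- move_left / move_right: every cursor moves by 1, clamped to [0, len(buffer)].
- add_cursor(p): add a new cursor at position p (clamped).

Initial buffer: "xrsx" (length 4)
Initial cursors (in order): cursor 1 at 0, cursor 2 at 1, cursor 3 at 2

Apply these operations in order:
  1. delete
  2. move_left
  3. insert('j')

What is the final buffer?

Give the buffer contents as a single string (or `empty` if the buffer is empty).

Answer: jjjsx

Derivation:
After op 1 (delete): buffer="sx" (len 2), cursors c1@0 c2@0 c3@0, authorship ..
After op 2 (move_left): buffer="sx" (len 2), cursors c1@0 c2@0 c3@0, authorship ..
After op 3 (insert('j')): buffer="jjjsx" (len 5), cursors c1@3 c2@3 c3@3, authorship 123..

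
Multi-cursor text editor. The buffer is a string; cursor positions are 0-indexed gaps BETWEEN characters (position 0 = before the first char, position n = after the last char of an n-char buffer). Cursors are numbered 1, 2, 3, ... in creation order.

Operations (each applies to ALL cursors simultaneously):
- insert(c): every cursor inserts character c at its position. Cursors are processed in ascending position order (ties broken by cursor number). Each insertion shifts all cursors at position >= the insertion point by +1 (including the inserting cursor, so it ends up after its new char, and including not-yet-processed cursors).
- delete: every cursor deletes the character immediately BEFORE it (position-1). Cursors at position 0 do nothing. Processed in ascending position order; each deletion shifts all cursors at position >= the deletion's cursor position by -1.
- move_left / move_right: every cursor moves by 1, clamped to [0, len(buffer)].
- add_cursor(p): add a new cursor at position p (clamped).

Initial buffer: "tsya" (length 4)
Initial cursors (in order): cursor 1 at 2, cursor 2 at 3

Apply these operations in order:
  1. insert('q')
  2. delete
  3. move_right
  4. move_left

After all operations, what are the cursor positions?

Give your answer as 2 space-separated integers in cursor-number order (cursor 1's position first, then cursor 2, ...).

Answer: 2 3

Derivation:
After op 1 (insert('q')): buffer="tsqyqa" (len 6), cursors c1@3 c2@5, authorship ..1.2.
After op 2 (delete): buffer="tsya" (len 4), cursors c1@2 c2@3, authorship ....
After op 3 (move_right): buffer="tsya" (len 4), cursors c1@3 c2@4, authorship ....
After op 4 (move_left): buffer="tsya" (len 4), cursors c1@2 c2@3, authorship ....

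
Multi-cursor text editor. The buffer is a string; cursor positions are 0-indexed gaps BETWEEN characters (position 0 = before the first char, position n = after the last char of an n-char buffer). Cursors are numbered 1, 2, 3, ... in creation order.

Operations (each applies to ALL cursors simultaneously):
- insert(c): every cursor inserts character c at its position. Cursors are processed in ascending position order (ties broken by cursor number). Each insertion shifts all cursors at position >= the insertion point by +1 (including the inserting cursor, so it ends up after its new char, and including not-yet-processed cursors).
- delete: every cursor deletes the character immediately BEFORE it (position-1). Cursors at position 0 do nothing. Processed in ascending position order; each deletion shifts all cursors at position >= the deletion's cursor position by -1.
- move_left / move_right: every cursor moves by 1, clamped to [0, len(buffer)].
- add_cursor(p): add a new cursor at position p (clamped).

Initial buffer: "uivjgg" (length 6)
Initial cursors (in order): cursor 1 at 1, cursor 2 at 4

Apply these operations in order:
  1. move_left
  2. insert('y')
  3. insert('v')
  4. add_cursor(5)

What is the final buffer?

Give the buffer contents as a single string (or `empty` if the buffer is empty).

Answer: yvuivyvjgg

Derivation:
After op 1 (move_left): buffer="uivjgg" (len 6), cursors c1@0 c2@3, authorship ......
After op 2 (insert('y')): buffer="yuivyjgg" (len 8), cursors c1@1 c2@5, authorship 1...2...
After op 3 (insert('v')): buffer="yvuivyvjgg" (len 10), cursors c1@2 c2@7, authorship 11...22...
After op 4 (add_cursor(5)): buffer="yvuivyvjgg" (len 10), cursors c1@2 c3@5 c2@7, authorship 11...22...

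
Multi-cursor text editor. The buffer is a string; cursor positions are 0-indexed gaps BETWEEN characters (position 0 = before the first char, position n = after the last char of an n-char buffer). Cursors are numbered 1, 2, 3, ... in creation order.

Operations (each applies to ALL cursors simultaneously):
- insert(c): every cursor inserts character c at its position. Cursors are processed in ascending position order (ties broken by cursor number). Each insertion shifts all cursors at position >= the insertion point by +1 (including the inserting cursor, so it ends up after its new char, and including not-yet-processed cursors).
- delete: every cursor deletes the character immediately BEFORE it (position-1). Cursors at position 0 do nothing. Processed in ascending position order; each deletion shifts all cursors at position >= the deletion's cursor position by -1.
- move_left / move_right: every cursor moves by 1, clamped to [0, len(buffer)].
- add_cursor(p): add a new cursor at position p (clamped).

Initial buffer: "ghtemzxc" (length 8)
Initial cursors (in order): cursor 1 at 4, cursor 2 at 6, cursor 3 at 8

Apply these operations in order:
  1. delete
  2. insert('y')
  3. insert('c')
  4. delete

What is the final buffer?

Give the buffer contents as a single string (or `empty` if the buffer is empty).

After op 1 (delete): buffer="ghtmx" (len 5), cursors c1@3 c2@4 c3@5, authorship .....
After op 2 (insert('y')): buffer="ghtymyxy" (len 8), cursors c1@4 c2@6 c3@8, authorship ...1.2.3
After op 3 (insert('c')): buffer="ghtycmycxyc" (len 11), cursors c1@5 c2@8 c3@11, authorship ...11.22.33
After op 4 (delete): buffer="ghtymyxy" (len 8), cursors c1@4 c2@6 c3@8, authorship ...1.2.3

Answer: ghtymyxy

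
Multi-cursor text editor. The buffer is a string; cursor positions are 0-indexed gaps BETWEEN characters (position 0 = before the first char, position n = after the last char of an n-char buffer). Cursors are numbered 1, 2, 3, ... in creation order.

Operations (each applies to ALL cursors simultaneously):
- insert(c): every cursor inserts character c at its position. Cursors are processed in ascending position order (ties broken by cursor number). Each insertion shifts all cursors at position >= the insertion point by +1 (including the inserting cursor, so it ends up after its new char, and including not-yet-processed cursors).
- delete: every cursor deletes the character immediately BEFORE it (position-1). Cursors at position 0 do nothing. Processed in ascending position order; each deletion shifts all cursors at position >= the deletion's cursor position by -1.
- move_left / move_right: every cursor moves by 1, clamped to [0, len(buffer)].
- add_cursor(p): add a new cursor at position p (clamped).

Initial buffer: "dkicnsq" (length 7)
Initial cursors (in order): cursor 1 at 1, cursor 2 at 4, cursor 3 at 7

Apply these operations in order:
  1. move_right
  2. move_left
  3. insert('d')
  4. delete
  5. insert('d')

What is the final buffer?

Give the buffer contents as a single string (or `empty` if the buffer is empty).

Answer: ddkicdnsdq

Derivation:
After op 1 (move_right): buffer="dkicnsq" (len 7), cursors c1@2 c2@5 c3@7, authorship .......
After op 2 (move_left): buffer="dkicnsq" (len 7), cursors c1@1 c2@4 c3@6, authorship .......
After op 3 (insert('d')): buffer="ddkicdnsdq" (len 10), cursors c1@2 c2@6 c3@9, authorship .1...2..3.
After op 4 (delete): buffer="dkicnsq" (len 7), cursors c1@1 c2@4 c3@6, authorship .......
After op 5 (insert('d')): buffer="ddkicdnsdq" (len 10), cursors c1@2 c2@6 c3@9, authorship .1...2..3.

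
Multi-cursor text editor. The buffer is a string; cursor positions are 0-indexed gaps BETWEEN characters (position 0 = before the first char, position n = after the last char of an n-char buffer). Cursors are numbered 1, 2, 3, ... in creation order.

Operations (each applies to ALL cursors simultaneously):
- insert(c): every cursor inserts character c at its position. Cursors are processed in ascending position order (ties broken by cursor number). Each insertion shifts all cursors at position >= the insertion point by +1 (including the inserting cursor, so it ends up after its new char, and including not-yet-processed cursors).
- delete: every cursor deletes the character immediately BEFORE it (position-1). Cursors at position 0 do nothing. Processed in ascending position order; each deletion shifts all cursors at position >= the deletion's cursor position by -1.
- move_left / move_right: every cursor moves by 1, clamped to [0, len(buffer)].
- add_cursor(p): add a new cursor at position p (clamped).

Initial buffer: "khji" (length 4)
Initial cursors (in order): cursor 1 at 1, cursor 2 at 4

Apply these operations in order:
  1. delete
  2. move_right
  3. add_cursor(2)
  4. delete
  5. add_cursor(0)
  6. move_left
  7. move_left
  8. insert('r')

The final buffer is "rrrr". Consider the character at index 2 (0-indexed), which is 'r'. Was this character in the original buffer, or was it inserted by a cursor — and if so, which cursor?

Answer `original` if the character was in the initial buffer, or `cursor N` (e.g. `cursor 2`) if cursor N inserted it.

After op 1 (delete): buffer="hj" (len 2), cursors c1@0 c2@2, authorship ..
After op 2 (move_right): buffer="hj" (len 2), cursors c1@1 c2@2, authorship ..
After op 3 (add_cursor(2)): buffer="hj" (len 2), cursors c1@1 c2@2 c3@2, authorship ..
After op 4 (delete): buffer="" (len 0), cursors c1@0 c2@0 c3@0, authorship 
After op 5 (add_cursor(0)): buffer="" (len 0), cursors c1@0 c2@0 c3@0 c4@0, authorship 
After op 6 (move_left): buffer="" (len 0), cursors c1@0 c2@0 c3@0 c4@0, authorship 
After op 7 (move_left): buffer="" (len 0), cursors c1@0 c2@0 c3@0 c4@0, authorship 
After op 8 (insert('r')): buffer="rrrr" (len 4), cursors c1@4 c2@4 c3@4 c4@4, authorship 1234
Authorship (.=original, N=cursor N): 1 2 3 4
Index 2: author = 3

Answer: cursor 3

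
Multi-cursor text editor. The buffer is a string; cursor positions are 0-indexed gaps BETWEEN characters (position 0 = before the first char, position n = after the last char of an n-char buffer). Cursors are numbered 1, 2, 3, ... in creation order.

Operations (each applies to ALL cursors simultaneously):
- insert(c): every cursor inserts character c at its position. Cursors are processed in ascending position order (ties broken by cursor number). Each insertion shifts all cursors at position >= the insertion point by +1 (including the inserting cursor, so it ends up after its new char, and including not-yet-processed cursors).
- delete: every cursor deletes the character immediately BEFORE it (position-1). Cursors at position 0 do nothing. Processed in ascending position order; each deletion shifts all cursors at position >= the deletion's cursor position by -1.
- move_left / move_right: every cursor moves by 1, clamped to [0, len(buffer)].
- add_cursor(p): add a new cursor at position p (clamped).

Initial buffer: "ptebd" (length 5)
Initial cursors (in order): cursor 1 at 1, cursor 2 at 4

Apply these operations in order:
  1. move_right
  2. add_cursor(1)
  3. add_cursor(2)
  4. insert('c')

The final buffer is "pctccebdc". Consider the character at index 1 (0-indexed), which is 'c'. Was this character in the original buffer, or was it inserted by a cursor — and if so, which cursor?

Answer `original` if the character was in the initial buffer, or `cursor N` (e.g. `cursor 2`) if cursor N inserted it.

After op 1 (move_right): buffer="ptebd" (len 5), cursors c1@2 c2@5, authorship .....
After op 2 (add_cursor(1)): buffer="ptebd" (len 5), cursors c3@1 c1@2 c2@5, authorship .....
After op 3 (add_cursor(2)): buffer="ptebd" (len 5), cursors c3@1 c1@2 c4@2 c2@5, authorship .....
After op 4 (insert('c')): buffer="pctccebdc" (len 9), cursors c3@2 c1@5 c4@5 c2@9, authorship .3.14...2
Authorship (.=original, N=cursor N): . 3 . 1 4 . . . 2
Index 1: author = 3

Answer: cursor 3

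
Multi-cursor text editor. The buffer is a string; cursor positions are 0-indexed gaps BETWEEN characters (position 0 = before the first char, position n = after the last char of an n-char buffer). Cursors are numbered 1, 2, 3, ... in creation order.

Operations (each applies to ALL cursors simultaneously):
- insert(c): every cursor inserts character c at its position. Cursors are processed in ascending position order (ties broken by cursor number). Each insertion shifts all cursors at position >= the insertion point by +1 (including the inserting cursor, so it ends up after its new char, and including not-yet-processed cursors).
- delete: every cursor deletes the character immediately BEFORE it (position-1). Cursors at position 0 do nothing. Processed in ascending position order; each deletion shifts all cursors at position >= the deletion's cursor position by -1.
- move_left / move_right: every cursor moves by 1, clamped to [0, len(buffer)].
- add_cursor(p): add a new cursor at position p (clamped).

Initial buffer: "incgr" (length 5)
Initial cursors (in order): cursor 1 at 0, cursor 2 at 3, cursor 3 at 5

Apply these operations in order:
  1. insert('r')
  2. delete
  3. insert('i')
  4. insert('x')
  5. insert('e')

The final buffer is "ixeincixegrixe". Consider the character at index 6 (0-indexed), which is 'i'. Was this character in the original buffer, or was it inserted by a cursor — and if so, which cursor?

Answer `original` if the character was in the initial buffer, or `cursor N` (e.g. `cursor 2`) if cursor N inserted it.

After op 1 (insert('r')): buffer="rincrgrr" (len 8), cursors c1@1 c2@5 c3@8, authorship 1...2..3
After op 2 (delete): buffer="incgr" (len 5), cursors c1@0 c2@3 c3@5, authorship .....
After op 3 (insert('i')): buffer="iincigri" (len 8), cursors c1@1 c2@5 c3@8, authorship 1...2..3
After op 4 (insert('x')): buffer="ixincixgrix" (len 11), cursors c1@2 c2@7 c3@11, authorship 11...22..33
After op 5 (insert('e')): buffer="ixeincixegrixe" (len 14), cursors c1@3 c2@9 c3@14, authorship 111...222..333
Authorship (.=original, N=cursor N): 1 1 1 . . . 2 2 2 . . 3 3 3
Index 6: author = 2

Answer: cursor 2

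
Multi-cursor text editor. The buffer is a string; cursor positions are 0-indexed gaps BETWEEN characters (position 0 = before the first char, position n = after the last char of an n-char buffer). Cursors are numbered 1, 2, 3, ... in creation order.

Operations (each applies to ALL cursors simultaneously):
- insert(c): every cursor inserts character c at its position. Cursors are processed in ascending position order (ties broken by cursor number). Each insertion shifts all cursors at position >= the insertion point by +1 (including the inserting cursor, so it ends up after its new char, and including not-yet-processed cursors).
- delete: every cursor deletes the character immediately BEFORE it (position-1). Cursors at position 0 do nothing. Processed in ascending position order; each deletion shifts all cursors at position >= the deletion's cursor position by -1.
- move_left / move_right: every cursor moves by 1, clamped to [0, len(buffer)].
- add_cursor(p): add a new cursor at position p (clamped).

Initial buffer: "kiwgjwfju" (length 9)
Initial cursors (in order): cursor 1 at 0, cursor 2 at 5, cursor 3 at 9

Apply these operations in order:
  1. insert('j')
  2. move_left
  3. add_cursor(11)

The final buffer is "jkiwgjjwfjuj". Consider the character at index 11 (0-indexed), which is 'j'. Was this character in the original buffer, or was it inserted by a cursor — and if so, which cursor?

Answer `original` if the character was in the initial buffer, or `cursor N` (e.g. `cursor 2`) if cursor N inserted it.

Answer: cursor 3

Derivation:
After op 1 (insert('j')): buffer="jkiwgjjwfjuj" (len 12), cursors c1@1 c2@7 c3@12, authorship 1.....2....3
After op 2 (move_left): buffer="jkiwgjjwfjuj" (len 12), cursors c1@0 c2@6 c3@11, authorship 1.....2....3
After op 3 (add_cursor(11)): buffer="jkiwgjjwfjuj" (len 12), cursors c1@0 c2@6 c3@11 c4@11, authorship 1.....2....3
Authorship (.=original, N=cursor N): 1 . . . . . 2 . . . . 3
Index 11: author = 3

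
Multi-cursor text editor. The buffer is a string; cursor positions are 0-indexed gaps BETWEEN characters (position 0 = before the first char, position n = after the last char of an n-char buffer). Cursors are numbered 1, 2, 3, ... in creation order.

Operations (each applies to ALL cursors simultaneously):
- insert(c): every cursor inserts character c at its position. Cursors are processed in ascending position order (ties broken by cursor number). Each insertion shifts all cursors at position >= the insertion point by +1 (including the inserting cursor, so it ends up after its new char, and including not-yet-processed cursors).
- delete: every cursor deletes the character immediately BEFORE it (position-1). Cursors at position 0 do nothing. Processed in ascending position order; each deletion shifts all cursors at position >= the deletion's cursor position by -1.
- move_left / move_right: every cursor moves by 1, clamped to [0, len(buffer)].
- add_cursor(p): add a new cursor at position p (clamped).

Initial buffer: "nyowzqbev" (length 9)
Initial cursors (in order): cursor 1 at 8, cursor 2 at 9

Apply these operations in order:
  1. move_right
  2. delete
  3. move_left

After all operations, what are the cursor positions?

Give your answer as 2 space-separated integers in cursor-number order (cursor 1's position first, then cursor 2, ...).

Answer: 6 6

Derivation:
After op 1 (move_right): buffer="nyowzqbev" (len 9), cursors c1@9 c2@9, authorship .........
After op 2 (delete): buffer="nyowzqb" (len 7), cursors c1@7 c2@7, authorship .......
After op 3 (move_left): buffer="nyowzqb" (len 7), cursors c1@6 c2@6, authorship .......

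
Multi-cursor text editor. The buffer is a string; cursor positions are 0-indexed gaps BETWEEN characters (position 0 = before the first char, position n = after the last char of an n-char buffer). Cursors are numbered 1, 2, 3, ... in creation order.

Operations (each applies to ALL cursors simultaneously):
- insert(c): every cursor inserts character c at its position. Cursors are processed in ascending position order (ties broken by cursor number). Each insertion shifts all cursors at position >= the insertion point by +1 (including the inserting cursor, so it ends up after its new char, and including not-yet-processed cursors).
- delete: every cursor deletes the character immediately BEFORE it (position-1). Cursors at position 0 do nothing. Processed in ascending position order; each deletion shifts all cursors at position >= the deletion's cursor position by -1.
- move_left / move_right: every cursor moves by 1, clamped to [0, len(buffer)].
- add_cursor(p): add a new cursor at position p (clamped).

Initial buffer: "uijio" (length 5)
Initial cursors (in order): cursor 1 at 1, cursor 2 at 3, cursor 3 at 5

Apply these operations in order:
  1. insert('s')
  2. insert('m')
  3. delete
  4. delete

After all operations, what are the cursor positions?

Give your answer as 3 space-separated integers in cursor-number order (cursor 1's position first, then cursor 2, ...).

Answer: 1 3 5

Derivation:
After op 1 (insert('s')): buffer="usijsios" (len 8), cursors c1@2 c2@5 c3@8, authorship .1..2..3
After op 2 (insert('m')): buffer="usmijsmiosm" (len 11), cursors c1@3 c2@7 c3@11, authorship .11..22..33
After op 3 (delete): buffer="usijsios" (len 8), cursors c1@2 c2@5 c3@8, authorship .1..2..3
After op 4 (delete): buffer="uijio" (len 5), cursors c1@1 c2@3 c3@5, authorship .....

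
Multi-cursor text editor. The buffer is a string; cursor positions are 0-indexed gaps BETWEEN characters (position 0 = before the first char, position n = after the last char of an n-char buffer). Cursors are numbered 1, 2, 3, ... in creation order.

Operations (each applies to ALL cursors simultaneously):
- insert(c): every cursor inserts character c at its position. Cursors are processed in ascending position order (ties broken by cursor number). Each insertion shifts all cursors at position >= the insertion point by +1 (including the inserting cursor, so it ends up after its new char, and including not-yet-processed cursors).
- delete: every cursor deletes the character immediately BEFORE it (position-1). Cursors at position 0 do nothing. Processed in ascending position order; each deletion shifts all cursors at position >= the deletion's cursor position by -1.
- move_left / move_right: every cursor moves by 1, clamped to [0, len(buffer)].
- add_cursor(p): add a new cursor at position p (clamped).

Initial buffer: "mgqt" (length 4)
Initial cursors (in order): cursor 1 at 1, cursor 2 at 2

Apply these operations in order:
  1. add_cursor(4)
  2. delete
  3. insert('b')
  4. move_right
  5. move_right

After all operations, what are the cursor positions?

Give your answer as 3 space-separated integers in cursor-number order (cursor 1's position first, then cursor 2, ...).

Answer: 4 4 4

Derivation:
After op 1 (add_cursor(4)): buffer="mgqt" (len 4), cursors c1@1 c2@2 c3@4, authorship ....
After op 2 (delete): buffer="q" (len 1), cursors c1@0 c2@0 c3@1, authorship .
After op 3 (insert('b')): buffer="bbqb" (len 4), cursors c1@2 c2@2 c3@4, authorship 12.3
After op 4 (move_right): buffer="bbqb" (len 4), cursors c1@3 c2@3 c3@4, authorship 12.3
After op 5 (move_right): buffer="bbqb" (len 4), cursors c1@4 c2@4 c3@4, authorship 12.3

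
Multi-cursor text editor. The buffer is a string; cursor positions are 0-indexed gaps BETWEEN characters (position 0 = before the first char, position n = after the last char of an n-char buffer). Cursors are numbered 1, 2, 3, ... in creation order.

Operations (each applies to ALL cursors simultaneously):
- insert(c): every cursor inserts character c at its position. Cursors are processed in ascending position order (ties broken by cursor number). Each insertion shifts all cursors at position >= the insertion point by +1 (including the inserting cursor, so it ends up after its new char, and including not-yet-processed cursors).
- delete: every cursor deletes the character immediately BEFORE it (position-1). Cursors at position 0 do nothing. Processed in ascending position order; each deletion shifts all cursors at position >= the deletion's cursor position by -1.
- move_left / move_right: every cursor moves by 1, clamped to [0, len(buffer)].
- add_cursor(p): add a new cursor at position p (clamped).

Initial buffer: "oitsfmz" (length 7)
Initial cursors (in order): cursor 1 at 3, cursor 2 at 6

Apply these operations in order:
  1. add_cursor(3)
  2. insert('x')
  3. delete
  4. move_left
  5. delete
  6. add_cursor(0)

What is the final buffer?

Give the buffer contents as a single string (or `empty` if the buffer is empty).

Answer: tsmz

Derivation:
After op 1 (add_cursor(3)): buffer="oitsfmz" (len 7), cursors c1@3 c3@3 c2@6, authorship .......
After op 2 (insert('x')): buffer="oitxxsfmxz" (len 10), cursors c1@5 c3@5 c2@9, authorship ...13...2.
After op 3 (delete): buffer="oitsfmz" (len 7), cursors c1@3 c3@3 c2@6, authorship .......
After op 4 (move_left): buffer="oitsfmz" (len 7), cursors c1@2 c3@2 c2@5, authorship .......
After op 5 (delete): buffer="tsmz" (len 4), cursors c1@0 c3@0 c2@2, authorship ....
After op 6 (add_cursor(0)): buffer="tsmz" (len 4), cursors c1@0 c3@0 c4@0 c2@2, authorship ....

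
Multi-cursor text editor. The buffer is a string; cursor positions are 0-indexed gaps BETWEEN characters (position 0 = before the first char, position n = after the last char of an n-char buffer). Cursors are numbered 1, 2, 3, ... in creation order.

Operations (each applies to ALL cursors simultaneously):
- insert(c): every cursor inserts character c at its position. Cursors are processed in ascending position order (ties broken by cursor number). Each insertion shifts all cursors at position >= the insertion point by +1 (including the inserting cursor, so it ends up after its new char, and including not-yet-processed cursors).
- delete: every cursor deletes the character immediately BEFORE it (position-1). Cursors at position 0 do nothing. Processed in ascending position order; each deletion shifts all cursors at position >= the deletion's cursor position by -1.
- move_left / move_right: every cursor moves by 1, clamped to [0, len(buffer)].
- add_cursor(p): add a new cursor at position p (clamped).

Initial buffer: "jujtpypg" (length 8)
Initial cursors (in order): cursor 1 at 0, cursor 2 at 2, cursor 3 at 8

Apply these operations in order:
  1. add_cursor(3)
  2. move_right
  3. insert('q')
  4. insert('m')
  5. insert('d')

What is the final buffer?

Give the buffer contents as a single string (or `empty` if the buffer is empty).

After op 1 (add_cursor(3)): buffer="jujtpypg" (len 8), cursors c1@0 c2@2 c4@3 c3@8, authorship ........
After op 2 (move_right): buffer="jujtpypg" (len 8), cursors c1@1 c2@3 c4@4 c3@8, authorship ........
After op 3 (insert('q')): buffer="jqujqtqpypgq" (len 12), cursors c1@2 c2@5 c4@7 c3@12, authorship .1..2.4....3
After op 4 (insert('m')): buffer="jqmujqmtqmpypgqm" (len 16), cursors c1@3 c2@7 c4@10 c3@16, authorship .11..22.44....33
After op 5 (insert('d')): buffer="jqmdujqmdtqmdpypgqmd" (len 20), cursors c1@4 c2@9 c4@13 c3@20, authorship .111..222.444....333

Answer: jqmdujqmdtqmdpypgqmd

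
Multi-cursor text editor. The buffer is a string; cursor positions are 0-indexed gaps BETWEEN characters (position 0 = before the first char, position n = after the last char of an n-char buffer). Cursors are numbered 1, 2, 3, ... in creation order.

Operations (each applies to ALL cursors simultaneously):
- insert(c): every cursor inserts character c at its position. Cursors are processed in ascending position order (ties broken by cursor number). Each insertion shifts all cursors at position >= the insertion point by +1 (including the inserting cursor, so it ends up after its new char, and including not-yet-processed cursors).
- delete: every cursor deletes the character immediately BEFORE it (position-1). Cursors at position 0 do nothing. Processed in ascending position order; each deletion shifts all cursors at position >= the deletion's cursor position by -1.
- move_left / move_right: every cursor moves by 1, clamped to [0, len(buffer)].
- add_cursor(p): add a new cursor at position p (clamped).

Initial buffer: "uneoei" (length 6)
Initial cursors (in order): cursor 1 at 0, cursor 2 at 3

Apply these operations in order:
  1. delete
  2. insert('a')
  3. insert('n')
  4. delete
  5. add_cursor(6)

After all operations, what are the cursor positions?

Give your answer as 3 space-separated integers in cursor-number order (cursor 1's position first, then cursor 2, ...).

Answer: 1 4 6

Derivation:
After op 1 (delete): buffer="unoei" (len 5), cursors c1@0 c2@2, authorship .....
After op 2 (insert('a')): buffer="aunaoei" (len 7), cursors c1@1 c2@4, authorship 1..2...
After op 3 (insert('n')): buffer="anunanoei" (len 9), cursors c1@2 c2@6, authorship 11..22...
After op 4 (delete): buffer="aunaoei" (len 7), cursors c1@1 c2@4, authorship 1..2...
After op 5 (add_cursor(6)): buffer="aunaoei" (len 7), cursors c1@1 c2@4 c3@6, authorship 1..2...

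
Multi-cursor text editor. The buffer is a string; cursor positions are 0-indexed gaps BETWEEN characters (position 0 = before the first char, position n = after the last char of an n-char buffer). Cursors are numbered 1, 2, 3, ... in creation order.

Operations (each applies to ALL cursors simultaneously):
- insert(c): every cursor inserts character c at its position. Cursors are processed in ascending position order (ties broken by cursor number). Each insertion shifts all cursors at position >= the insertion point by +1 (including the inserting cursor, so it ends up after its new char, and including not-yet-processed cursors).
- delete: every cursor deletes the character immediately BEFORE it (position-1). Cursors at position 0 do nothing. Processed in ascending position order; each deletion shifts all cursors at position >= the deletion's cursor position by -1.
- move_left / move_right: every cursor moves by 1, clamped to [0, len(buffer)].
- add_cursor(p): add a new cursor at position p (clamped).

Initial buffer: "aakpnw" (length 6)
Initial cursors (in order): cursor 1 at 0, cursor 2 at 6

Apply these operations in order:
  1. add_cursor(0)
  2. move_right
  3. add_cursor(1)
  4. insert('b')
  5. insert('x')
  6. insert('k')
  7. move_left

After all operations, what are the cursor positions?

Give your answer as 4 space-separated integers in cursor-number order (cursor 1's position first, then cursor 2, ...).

Answer: 9 17 9 9

Derivation:
After op 1 (add_cursor(0)): buffer="aakpnw" (len 6), cursors c1@0 c3@0 c2@6, authorship ......
After op 2 (move_right): buffer="aakpnw" (len 6), cursors c1@1 c3@1 c2@6, authorship ......
After op 3 (add_cursor(1)): buffer="aakpnw" (len 6), cursors c1@1 c3@1 c4@1 c2@6, authorship ......
After op 4 (insert('b')): buffer="abbbakpnwb" (len 10), cursors c1@4 c3@4 c4@4 c2@10, authorship .134.....2
After op 5 (insert('x')): buffer="abbbxxxakpnwbx" (len 14), cursors c1@7 c3@7 c4@7 c2@14, authorship .134134.....22
After op 6 (insert('k')): buffer="abbbxxxkkkakpnwbxk" (len 18), cursors c1@10 c3@10 c4@10 c2@18, authorship .134134134.....222
After op 7 (move_left): buffer="abbbxxxkkkakpnwbxk" (len 18), cursors c1@9 c3@9 c4@9 c2@17, authorship .134134134.....222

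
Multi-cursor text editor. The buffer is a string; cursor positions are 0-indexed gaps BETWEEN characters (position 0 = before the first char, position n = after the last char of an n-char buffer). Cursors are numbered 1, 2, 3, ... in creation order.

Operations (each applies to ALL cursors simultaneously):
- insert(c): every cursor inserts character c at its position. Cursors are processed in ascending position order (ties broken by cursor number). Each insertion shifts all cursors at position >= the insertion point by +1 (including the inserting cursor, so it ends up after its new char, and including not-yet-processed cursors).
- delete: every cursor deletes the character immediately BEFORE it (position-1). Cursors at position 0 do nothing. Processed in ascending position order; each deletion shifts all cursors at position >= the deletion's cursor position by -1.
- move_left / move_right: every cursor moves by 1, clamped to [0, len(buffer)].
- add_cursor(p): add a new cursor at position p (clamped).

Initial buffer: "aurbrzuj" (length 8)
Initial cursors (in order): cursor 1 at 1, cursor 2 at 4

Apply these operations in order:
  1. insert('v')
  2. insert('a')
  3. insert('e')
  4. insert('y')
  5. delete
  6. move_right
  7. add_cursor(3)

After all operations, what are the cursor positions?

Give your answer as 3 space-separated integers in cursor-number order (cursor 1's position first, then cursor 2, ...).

After op 1 (insert('v')): buffer="avurbvrzuj" (len 10), cursors c1@2 c2@6, authorship .1...2....
After op 2 (insert('a')): buffer="avaurbvarzuj" (len 12), cursors c1@3 c2@8, authorship .11...22....
After op 3 (insert('e')): buffer="avaeurbvaerzuj" (len 14), cursors c1@4 c2@10, authorship .111...222....
After op 4 (insert('y')): buffer="avaeyurbvaeyrzuj" (len 16), cursors c1@5 c2@12, authorship .1111...2222....
After op 5 (delete): buffer="avaeurbvaerzuj" (len 14), cursors c1@4 c2@10, authorship .111...222....
After op 6 (move_right): buffer="avaeurbvaerzuj" (len 14), cursors c1@5 c2@11, authorship .111...222....
After op 7 (add_cursor(3)): buffer="avaeurbvaerzuj" (len 14), cursors c3@3 c1@5 c2@11, authorship .111...222....

Answer: 5 11 3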